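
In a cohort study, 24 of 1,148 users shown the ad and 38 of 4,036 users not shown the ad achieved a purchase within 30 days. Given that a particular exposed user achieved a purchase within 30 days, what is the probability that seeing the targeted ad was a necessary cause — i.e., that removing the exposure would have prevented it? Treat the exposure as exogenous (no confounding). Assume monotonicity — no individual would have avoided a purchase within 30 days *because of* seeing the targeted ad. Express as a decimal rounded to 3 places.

PN ≈ 0.550

p₁ = P(outcome | exposed) = 24/1148 = 0.020906
p₀ = P(outcome | unexposed) = 38/4036 = 0.0094153
Under exogeneity and monotonicity, PN = (p₁ − p₀) / p₁.
PN = (0.020906 − 0.0094153) / 0.020906 = 0.011491 / 0.020906 ≈ 0.5496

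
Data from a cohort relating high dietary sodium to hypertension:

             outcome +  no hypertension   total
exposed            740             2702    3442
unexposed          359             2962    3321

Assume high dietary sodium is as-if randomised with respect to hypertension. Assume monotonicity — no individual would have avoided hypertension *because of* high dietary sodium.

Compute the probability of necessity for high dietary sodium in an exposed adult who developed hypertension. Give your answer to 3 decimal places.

PN ≈ 0.497

p₁ = P(outcome | exposed) = 740/3442 = 0.21499
p₀ = P(outcome | unexposed) = 359/3321 = 0.1081
Under exogeneity and monotonicity, PN = (p₁ − p₀) / p₁.
PN = (0.21499 − 0.1081) / 0.21499 = 0.10689 / 0.21499 ≈ 0.4972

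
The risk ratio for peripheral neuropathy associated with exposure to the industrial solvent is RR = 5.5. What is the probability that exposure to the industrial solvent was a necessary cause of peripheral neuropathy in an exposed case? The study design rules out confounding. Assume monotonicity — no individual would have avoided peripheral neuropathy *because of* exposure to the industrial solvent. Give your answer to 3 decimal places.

Under exogeneity and monotonicity, PN = (RR − 1) / RR = 1 − 1/RR.
PN = (5.5 − 1) / 5.5 = 4.5 / 5.5 ≈ 0.8182

PN ≈ 0.818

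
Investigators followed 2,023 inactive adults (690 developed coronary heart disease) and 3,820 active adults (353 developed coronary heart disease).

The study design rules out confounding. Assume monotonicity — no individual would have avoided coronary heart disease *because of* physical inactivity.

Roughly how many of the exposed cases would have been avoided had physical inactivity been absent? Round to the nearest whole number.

p₁ = P(outcome | exposed) = 690/2023 = 0.34108
p₀ = P(outcome | unexposed) = 353/3820 = 0.092408
PN = (p₁ − p₀)/p₁ = (0.34108 − 0.092408) / 0.34108 ≈ 0.72907.
Attributable cases ≈ PN × (exposed cases) = 0.72907 × 690 ≈ 503.06.

about 503 cases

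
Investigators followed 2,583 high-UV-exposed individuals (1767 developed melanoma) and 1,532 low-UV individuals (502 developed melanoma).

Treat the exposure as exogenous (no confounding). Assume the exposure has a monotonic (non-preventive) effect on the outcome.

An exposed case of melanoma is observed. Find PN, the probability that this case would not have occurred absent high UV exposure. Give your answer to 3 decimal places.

PN ≈ 0.521

p₁ = P(outcome | exposed) = 1767/2583 = 0.68409
p₀ = P(outcome | unexposed) = 502/1532 = 0.32768
Under exogeneity and monotonicity, PN = (p₁ − p₀) / p₁.
PN = (0.68409 − 0.32768) / 0.68409 = 0.35641 / 0.68409 ≈ 0.5210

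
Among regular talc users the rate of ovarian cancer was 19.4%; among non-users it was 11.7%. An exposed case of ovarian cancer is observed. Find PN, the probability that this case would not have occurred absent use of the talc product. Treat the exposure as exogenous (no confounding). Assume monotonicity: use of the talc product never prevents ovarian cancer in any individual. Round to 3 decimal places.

PN ≈ 0.397

p₁ = 0.194, p₀ = 0.117.
Under exogeneity and monotonicity, PN = (p₁ − p₀) / p₁.
PN = (0.194 − 0.117) / 0.194 = 0.077 / 0.194 ≈ 0.3969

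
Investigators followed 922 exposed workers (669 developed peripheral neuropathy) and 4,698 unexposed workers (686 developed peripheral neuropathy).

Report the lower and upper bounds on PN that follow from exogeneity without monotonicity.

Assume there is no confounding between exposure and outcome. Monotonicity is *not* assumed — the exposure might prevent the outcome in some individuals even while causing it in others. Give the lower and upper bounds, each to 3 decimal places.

p₁ = P(outcome | exposed) = 669/922 = 0.7256
p₀ = P(outcome | unexposed) = 686/4698 = 0.14602
Under exogeneity alone the bounds on PN are max{0,(p₁−p₀)/p₁} ≤ PN ≤ min{1,(1−p₀)/p₁}.
  lower = (p₁ − p₀)/p₁ = 0.57958 / 0.7256 ≈ 0.7988
  upper = min{1, (1 − p₀)/p₁} = 0.85398 / 0.7256 ≈ 1.1769 → capped at 1

0.799 ≤ PN ≤ 1.000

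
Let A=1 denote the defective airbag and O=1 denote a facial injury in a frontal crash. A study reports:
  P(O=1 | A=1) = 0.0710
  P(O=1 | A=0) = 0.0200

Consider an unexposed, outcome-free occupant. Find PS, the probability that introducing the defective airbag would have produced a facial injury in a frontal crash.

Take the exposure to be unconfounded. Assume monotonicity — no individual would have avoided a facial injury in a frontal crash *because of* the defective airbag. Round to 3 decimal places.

PS ≈ 0.052

Let p₁ = 0.071, p₀ = 0.02.
Under exogeneity and monotonicity, PS = (p₁ − p₀) / (1 − p₀).
PS = (0.071 − 0.02) / (1 − 0.02) = 0.051 / 0.98 ≈ 0.0520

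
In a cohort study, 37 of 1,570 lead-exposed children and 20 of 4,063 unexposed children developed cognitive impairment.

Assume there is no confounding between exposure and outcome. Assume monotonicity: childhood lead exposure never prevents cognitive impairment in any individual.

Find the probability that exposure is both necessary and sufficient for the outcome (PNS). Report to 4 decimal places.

PNS ≈ 0.0186

p₁ = P(outcome | exposed) = 37/1570 = 0.023567
p₀ = P(outcome | unexposed) = 20/4063 = 0.0049225
Under exogeneity and monotonicity, PNS = p₁ − p₀.
PNS = 0.023567 − 0.0049225 = 0.018644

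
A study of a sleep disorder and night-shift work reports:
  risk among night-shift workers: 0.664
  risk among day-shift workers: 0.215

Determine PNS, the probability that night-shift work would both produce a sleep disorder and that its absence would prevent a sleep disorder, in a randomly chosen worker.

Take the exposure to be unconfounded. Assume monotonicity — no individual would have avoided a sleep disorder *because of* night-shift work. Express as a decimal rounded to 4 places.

Let p₁ = 0.664, p₀ = 0.215.
Under exogeneity and monotonicity, PNS = p₁ − p₀.
PNS = 0.664 − 0.215 = 0.449

PNS ≈ 0.4490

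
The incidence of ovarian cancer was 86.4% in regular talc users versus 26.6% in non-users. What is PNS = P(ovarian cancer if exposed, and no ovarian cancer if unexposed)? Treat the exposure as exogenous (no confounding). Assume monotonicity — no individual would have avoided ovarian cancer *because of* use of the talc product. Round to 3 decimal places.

p₁ = 0.864, p₀ = 0.266.
Under exogeneity and monotonicity, PNS = p₁ − p₀.
PNS = 0.864 − 0.266 = 0.598

PNS ≈ 0.598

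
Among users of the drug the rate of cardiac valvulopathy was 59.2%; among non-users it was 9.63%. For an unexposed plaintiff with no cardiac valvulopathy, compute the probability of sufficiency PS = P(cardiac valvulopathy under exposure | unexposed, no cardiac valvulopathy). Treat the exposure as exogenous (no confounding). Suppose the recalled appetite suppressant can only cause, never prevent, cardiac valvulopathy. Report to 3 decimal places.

PS ≈ 0.549

p₁ = 0.592, p₀ = 0.0963.
Under exogeneity and monotonicity, PS = (p₁ − p₀) / (1 − p₀).
PS = (0.592 − 0.0963) / (1 − 0.0963) = 0.4957 / 0.9037 ≈ 0.5485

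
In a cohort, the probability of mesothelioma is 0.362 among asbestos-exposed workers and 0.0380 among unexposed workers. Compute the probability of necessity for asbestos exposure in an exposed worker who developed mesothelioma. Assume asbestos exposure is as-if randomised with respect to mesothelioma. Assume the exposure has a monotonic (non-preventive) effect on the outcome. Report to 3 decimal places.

PN ≈ 0.895

Let p₁ = 0.362, p₀ = 0.038.
Under exogeneity and monotonicity, PN = (p₁ − p₀) / p₁.
PN = (0.362 − 0.038) / 0.362 = 0.324 / 0.362 ≈ 0.8950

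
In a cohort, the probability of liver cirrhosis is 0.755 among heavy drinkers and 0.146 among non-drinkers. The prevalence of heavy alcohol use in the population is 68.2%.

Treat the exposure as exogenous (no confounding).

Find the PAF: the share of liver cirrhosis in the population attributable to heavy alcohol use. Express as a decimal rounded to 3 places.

Let p₁ = 0.755, p₀ = 0.146.
Overall risk P(Y=1) = π·p₁ + (1−π)·p₀ = 0.682×0.755 + 0.318×0.146 = 0.56134.
Under exogeneity, PAF = [P(Y=1) − p₀] / P(Y=1).
PAF = (0.56134 − 0.146) / 0.56134 ≈ 0.7399

PAF ≈ 0.740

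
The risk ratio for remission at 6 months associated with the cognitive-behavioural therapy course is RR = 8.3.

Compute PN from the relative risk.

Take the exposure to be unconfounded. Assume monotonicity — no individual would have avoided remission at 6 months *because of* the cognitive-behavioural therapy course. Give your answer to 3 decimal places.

Under exogeneity and monotonicity, PN = (RR − 1) / RR = 1 − 1/RR.
PN = (8.3 − 1) / 8.3 = 7.3 / 8.3 ≈ 0.8795

PN ≈ 0.880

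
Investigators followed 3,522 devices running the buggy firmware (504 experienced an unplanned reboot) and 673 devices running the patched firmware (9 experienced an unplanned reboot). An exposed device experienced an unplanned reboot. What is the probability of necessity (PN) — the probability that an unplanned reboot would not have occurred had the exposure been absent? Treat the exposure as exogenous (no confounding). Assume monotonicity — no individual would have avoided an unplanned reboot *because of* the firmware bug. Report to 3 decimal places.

PN ≈ 0.907

p₁ = P(outcome | exposed) = 504/3522 = 0.1431
p₀ = P(outcome | unexposed) = 9/673 = 0.013373
Under exogeneity and monotonicity, PN = (p₁ − p₀) / p₁.
PN = (0.1431 − 0.013373) / 0.1431 = 0.12973 / 0.1431 ≈ 0.9065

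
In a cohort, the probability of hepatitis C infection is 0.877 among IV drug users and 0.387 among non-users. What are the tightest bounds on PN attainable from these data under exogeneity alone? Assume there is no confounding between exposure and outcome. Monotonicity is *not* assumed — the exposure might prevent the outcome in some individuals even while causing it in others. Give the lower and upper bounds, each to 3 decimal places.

0.559 ≤ PN ≤ 0.699

Let p₁ = 0.877, p₀ = 0.387.
Under exogeneity alone the bounds on PN are max{0,(p₁−p₀)/p₁} ≤ PN ≤ min{1,(1−p₀)/p₁}.
  lower = (p₁ − p₀)/p₁ = 0.49 / 0.877 ≈ 0.5587
  upper = min{1, (1 − p₀)/p₁} = 0.613 / 0.877 ≈ 0.6990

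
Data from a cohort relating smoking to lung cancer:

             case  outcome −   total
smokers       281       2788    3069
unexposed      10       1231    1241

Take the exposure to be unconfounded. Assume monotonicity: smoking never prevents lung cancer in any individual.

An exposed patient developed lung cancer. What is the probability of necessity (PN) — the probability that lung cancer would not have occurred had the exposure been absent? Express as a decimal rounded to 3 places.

p₁ = P(outcome | exposed) = 281/3069 = 0.091561
p₀ = P(outcome | unexposed) = 10/1241 = 0.008058
Under exogeneity and monotonicity, PN = (p₁ − p₀)/p₁.
PN = (0.091561 − 0.008058) / 0.091561 ≈ 0.9120

PN ≈ 0.912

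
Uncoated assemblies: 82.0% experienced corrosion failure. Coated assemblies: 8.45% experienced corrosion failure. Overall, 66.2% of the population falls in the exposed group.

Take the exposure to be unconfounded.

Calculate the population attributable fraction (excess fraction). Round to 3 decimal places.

p₁ = 0.82, p₀ = 0.0845.
Overall risk P(Y=1) = π·p₁ + (1−π)·p₀ = 0.662×0.82 + 0.338×0.0845 = 0.5714.
Under exogeneity, PAF = [P(Y=1) − p₀] / P(Y=1).
PAF = (0.5714 − 0.0845) / 0.5714 ≈ 0.8521

PAF ≈ 0.852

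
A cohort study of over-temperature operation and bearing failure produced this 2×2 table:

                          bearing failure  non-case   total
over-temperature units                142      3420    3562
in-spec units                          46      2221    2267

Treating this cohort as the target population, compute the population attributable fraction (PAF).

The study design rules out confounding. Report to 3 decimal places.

PAF ≈ 0.371

p₁ = P(outcome | exposed) = 142/3562 = 0.039865
p₀ = P(outcome | unexposed) = 46/2267 = 0.020291
Exposure prevalence π = 3562/5829 = 0.61108; overall risk P(Y=1) = 0.032253.
Under exogeneity, PAF = [P(Y=1) − p₀]/P(Y=1).
PAF = (0.032253 − 0.020291) / 0.032253 ≈ 0.3709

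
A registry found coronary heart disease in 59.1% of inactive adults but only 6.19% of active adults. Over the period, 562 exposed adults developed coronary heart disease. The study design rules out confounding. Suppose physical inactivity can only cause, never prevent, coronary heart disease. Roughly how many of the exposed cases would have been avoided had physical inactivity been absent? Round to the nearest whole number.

about 503 cases

p₁ = 0.591, p₀ = 0.0619.
PN = (p₁ − p₀)/p₁ = (0.591 − 0.0619) / 0.591 ≈ 0.89526.
Attributable cases ≈ PN × (exposed cases) = 0.89526 × 562 ≈ 503.14.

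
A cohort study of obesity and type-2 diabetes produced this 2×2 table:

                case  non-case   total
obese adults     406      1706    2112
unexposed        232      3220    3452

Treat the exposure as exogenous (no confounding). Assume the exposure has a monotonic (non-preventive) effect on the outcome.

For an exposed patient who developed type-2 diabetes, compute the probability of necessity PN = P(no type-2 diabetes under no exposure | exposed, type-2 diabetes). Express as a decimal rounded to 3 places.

PN ≈ 0.650

p₁ = P(outcome | exposed) = 406/2112 = 0.19223
p₀ = P(outcome | unexposed) = 232/3452 = 0.067207
Under exogeneity and monotonicity, PN = (p₁ − p₀)/p₁.
PN = (0.19223 − 0.067207) / 0.19223 ≈ 0.6504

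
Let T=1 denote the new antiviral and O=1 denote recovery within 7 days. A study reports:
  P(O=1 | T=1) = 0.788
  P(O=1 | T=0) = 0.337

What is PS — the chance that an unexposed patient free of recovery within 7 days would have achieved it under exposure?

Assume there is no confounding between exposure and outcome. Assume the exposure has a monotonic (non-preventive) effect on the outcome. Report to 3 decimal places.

PS ≈ 0.680

Let p₁ = 0.788, p₀ = 0.337.
Under exogeneity and monotonicity, PS = (p₁ − p₀) / (1 − p₀).
PS = (0.788 − 0.337) / (1 − 0.337) = 0.451 / 0.663 ≈ 0.6802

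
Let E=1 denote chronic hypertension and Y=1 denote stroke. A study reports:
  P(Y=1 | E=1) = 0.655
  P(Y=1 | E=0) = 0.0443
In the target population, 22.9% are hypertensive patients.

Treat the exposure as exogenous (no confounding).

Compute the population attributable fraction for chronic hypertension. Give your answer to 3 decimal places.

PAF ≈ 0.759

Let p₁ = 0.655, p₀ = 0.0443.
Overall risk P(Y=1) = π·p₁ + (1−π)·p₀ = 0.229×0.655 + 0.771×0.0443 = 0.18415.
Under exogeneity, PAF = [P(Y=1) − p₀] / P(Y=1).
PAF = (0.18415 − 0.0443) / 0.18415 ≈ 0.7594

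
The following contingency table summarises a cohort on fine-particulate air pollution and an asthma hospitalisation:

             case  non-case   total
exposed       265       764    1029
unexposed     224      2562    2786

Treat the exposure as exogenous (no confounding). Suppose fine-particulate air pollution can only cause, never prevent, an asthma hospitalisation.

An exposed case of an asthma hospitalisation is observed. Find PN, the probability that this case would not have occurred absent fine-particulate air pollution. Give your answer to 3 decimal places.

PN ≈ 0.688

p₁ = P(outcome | exposed) = 265/1029 = 0.25753
p₀ = P(outcome | unexposed) = 224/2786 = 0.080402
Under exogeneity and monotonicity, PN = (p₁ − p₀) / p₁.
PN = (0.25753 − 0.080402) / 0.25753 = 0.17713 / 0.25753 ≈ 0.6878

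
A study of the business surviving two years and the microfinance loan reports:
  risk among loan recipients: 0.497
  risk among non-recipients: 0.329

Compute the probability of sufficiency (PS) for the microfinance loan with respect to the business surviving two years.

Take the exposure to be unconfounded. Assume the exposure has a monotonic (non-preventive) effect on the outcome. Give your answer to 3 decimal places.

Let p₁ = 0.497, p₀ = 0.329.
Under exogeneity and monotonicity, PS = (p₁ − p₀) / (1 − p₀).
PS = (0.497 − 0.329) / (1 − 0.329) = 0.168 / 0.671 ≈ 0.2504

PS ≈ 0.250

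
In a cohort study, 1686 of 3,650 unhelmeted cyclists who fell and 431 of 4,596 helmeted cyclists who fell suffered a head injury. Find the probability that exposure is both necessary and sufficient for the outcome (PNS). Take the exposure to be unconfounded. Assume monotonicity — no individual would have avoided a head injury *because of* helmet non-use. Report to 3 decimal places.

p₁ = P(outcome | exposed) = 1686/3650 = 0.46192
p₀ = P(outcome | unexposed) = 431/4596 = 0.093777
Under exogeneity and monotonicity, PNS = p₁ − p₀.
PNS = 0.46192 − 0.093777 = 0.36814

PNS ≈ 0.368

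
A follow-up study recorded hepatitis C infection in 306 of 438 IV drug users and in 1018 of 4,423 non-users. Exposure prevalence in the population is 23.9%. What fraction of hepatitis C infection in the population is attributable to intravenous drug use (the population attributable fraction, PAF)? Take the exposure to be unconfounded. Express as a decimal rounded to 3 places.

p₁ = P(outcome | exposed) = 306/438 = 0.69863
p₀ = P(outcome | unexposed) = 1018/4423 = 0.23016
Overall risk P(Y=1) = π·p₁ + (1−π)·p₀ = 0.239×0.69863 + 0.761×0.23016 = 0.34212.
Under exogeneity, PAF = [P(Y=1) − p₀] / P(Y=1).
PAF = (0.34212 − 0.23016) / 0.34212 ≈ 0.3273

PAF ≈ 0.327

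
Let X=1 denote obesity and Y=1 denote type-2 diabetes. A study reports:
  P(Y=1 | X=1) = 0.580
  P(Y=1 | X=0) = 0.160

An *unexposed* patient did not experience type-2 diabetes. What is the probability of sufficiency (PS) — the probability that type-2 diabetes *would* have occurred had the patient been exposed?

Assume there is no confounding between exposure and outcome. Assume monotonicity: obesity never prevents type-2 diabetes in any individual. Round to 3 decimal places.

Let p₁ = 0.58, p₀ = 0.16.
Under exogeneity and monotonicity, PS = (p₁ − p₀) / (1 − p₀).
PS = (0.58 − 0.16) / (1 − 0.16) = 0.42 / 0.84 ≈ 0.5000

PS ≈ 0.500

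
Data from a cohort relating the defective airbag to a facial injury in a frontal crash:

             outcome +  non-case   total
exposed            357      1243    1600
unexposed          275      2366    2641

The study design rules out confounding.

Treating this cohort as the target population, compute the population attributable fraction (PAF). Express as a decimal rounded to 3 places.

p₁ = P(outcome | exposed) = 357/1600 = 0.22312
p₀ = P(outcome | unexposed) = 275/2641 = 0.10413
Exposure prevalence π = 1600/4241 = 0.37727; overall risk P(Y=1) = 0.14902.
Under exogeneity, PAF = [P(Y=1) − p₀]/P(Y=1).
PAF = (0.14902 − 0.10413) / 0.14902 ≈ 0.3013

PAF ≈ 0.301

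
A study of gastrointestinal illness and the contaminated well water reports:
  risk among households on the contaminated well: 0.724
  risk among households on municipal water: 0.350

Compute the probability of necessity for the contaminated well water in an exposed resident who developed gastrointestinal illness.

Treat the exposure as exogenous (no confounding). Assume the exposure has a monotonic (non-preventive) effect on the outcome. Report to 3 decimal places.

PN ≈ 0.517

Let p₁ = 0.724, p₀ = 0.35.
Under exogeneity and monotonicity, PN = (p₁ − p₀) / p₁.
PN = (0.724 − 0.35) / 0.724 = 0.374 / 0.724 ≈ 0.5166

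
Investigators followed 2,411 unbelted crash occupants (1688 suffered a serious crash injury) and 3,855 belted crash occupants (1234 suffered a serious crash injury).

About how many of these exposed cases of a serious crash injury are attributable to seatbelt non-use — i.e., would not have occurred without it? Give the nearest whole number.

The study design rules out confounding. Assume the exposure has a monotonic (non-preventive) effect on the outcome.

about 916 cases

p₁ = P(outcome | exposed) = 1688/2411 = 0.70012
p₀ = P(outcome | unexposed) = 1234/3855 = 0.3201
PN = (p₁ − p₀)/p₁ = (0.70012 − 0.3201) / 0.70012 ≈ 0.54279.
Attributable cases ≈ PN × (exposed cases) = 0.54279 × 1688 ≈ 916.23.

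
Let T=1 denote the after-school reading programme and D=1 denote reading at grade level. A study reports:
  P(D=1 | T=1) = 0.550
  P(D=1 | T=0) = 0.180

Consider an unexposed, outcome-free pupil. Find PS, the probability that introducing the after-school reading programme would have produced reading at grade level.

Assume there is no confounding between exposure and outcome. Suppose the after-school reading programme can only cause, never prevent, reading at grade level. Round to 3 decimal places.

PS ≈ 0.451

Let p₁ = 0.55, p₀ = 0.18.
Under exogeneity and monotonicity, PS = (p₁ − p₀) / (1 − p₀).
PS = (0.55 − 0.18) / (1 − 0.18) = 0.37 / 0.82 ≈ 0.4512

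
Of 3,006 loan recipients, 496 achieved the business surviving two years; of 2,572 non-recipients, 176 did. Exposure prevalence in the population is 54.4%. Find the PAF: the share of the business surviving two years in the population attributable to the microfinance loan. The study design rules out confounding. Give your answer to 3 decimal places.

p₁ = P(outcome | exposed) = 496/3006 = 0.165
p₀ = P(outcome | unexposed) = 176/2572 = 0.068429
Overall risk P(Y=1) = π·p₁ + (1−π)·p₀ = 0.544×0.165 + 0.456×0.068429 = 0.12097.
Under exogeneity, PAF = [P(Y=1) − p₀] / P(Y=1).
PAF = (0.12097 − 0.068429) / 0.12097 ≈ 0.4343

PAF ≈ 0.434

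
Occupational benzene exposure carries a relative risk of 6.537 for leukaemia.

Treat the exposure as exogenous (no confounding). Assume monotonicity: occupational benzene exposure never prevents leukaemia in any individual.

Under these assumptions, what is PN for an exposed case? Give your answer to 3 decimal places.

PN ≈ 0.847

Under exogeneity and monotonicity, PN = (RR − 1) / RR = 1 − 1/RR.
PN = (6.537 − 1) / 6.537 = 5.537 / 6.537 ≈ 0.8470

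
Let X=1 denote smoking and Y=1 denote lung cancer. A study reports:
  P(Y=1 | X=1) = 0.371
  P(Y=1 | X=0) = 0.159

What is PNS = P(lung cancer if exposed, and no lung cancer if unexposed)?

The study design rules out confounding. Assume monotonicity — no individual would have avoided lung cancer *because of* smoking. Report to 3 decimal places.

Let p₁ = 0.371, p₀ = 0.159.
Under exogeneity and monotonicity, PNS = p₁ − p₀.
PNS = 0.371 − 0.159 = 0.212

PNS ≈ 0.212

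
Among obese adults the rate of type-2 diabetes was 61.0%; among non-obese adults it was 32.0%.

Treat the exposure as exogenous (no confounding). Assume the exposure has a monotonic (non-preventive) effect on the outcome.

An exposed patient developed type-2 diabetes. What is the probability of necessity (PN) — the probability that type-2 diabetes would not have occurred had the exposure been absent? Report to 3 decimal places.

PN ≈ 0.475

p₁ = 0.61, p₀ = 0.32.
Under exogeneity and monotonicity, PN = (p₁ − p₀) / p₁.
PN = (0.61 − 0.32) / 0.61 = 0.29 / 0.61 ≈ 0.4754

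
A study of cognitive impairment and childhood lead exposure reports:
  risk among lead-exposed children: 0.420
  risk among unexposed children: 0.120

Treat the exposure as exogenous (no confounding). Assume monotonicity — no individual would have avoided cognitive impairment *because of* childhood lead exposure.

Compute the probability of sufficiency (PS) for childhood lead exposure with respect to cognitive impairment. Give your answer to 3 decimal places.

PS ≈ 0.341

Let p₁ = 0.42, p₀ = 0.12.
Under exogeneity and monotonicity, PS = (p₁ − p₀) / (1 − p₀).
PS = (0.42 − 0.12) / (1 − 0.12) = 0.3 / 0.88 ≈ 0.3409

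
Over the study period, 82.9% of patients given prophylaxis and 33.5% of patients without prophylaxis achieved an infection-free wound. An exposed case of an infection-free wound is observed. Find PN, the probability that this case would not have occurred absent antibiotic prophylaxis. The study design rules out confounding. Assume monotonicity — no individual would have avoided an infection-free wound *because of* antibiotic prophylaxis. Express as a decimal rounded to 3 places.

p₁ = 0.829, p₀ = 0.335.
Under exogeneity and monotonicity, PN = (p₁ − p₀) / p₁.
PN = (0.829 − 0.335) / 0.829 = 0.494 / 0.829 ≈ 0.5959

PN ≈ 0.596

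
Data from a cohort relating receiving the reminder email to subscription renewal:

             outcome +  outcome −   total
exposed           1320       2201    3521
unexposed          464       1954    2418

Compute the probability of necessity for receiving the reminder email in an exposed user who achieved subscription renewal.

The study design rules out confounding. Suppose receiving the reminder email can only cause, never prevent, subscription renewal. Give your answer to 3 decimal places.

p₁ = P(outcome | exposed) = 1320/3521 = 0.37489
p₀ = P(outcome | unexposed) = 464/2418 = 0.19189
Under exogeneity and monotonicity, PN = (p₁ − p₀)/p₁.
PN = (0.37489 − 0.19189) / 0.37489 ≈ 0.4881

PN ≈ 0.488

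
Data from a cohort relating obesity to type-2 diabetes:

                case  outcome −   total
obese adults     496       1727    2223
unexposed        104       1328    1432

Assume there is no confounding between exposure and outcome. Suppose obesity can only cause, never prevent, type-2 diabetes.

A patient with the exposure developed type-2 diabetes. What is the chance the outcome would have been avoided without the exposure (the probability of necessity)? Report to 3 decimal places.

PN ≈ 0.675

p₁ = P(outcome | exposed) = 496/2223 = 0.22312
p₀ = P(outcome | unexposed) = 104/1432 = 0.072626
Under exogeneity and monotonicity, PN = (p₁ − p₀) / p₁.
PN = (0.22312 − 0.072626) / 0.22312 = 0.1505 / 0.22312 ≈ 0.6745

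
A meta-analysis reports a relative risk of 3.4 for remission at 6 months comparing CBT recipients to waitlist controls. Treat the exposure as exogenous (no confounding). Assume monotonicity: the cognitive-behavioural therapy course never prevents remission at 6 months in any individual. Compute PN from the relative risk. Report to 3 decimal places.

Under exogeneity and monotonicity, PN = (RR − 1) / RR = 1 − 1/RR.
PN = (3.4 − 1) / 3.4 = 2.4 / 3.4 ≈ 0.7059

PN ≈ 0.706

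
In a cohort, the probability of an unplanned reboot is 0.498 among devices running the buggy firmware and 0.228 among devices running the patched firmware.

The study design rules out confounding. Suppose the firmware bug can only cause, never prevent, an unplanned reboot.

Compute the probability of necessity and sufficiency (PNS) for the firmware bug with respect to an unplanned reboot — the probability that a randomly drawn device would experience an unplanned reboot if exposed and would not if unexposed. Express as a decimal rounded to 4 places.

PNS ≈ 0.2700

Let p₁ = 0.498, p₀ = 0.228.
Under exogeneity and monotonicity, PNS = p₁ − p₀.
PNS = 0.498 − 0.228 = 0.27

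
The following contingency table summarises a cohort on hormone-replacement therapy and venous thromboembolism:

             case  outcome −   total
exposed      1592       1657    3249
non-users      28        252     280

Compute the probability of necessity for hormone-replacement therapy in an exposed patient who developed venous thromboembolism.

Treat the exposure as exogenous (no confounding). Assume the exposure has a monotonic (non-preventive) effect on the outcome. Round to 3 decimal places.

PN ≈ 0.796

p₁ = P(outcome | exposed) = 1592/3249 = 0.49
p₀ = P(outcome | unexposed) = 28/280 = 0.1
Under exogeneity and monotonicity, PN = (p₁ − p₀) / p₁.
PN = (0.49 − 0.1) / 0.49 = 0.39 / 0.49 ≈ 0.7959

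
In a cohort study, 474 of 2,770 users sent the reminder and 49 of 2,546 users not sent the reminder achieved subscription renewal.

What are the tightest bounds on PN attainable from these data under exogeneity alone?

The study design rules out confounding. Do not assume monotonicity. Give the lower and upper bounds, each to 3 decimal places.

p₁ = P(outcome | exposed) = 474/2770 = 0.17112
p₀ = P(outcome | unexposed) = 49/2546 = 0.019246
Under exogeneity alone the bounds on PN are max{0,(p₁−p₀)/p₁} ≤ PN ≤ min{1,(1−p₀)/p₁}.
  lower = (p₁ − p₀)/p₁ = 0.15187 / 0.17112 ≈ 0.8875
  upper = min{1, (1 − p₀)/p₁} = 0.98075 / 0.17112 ≈ 5.7314 → capped at 1

0.888 ≤ PN ≤ 1.000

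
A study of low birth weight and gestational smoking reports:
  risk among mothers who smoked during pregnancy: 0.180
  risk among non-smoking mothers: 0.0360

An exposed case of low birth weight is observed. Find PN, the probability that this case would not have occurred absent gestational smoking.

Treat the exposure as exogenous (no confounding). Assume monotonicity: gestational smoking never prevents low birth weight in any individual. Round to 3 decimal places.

PN ≈ 0.800

Let p₁ = 0.18, p₀ = 0.036.
Under exogeneity and monotonicity, PN = (p₁ − p₀) / p₁.
PN = (0.18 − 0.036) / 0.18 = 0.144 / 0.18 ≈ 0.8000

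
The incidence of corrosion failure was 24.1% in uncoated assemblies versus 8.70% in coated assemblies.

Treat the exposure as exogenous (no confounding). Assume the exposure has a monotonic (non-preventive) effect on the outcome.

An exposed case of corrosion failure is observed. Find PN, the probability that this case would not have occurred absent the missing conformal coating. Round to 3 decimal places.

PN ≈ 0.639

p₁ = 0.241, p₀ = 0.087.
Under exogeneity and monotonicity, PN = (p₁ − p₀) / p₁.
PN = (0.241 − 0.087) / 0.241 = 0.154 / 0.241 ≈ 0.6390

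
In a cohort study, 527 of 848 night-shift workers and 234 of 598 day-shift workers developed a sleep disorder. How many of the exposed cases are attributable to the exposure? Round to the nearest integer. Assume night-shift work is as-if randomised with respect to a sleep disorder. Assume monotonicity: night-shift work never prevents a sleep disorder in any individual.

about 195 cases

p₁ = P(outcome | exposed) = 527/848 = 0.62146
p₀ = P(outcome | unexposed) = 234/598 = 0.3913
PN = (p₁ − p₀)/p₁ = (0.62146 − 0.3913) / 0.62146 ≈ 0.37035.
Attributable cases ≈ PN × (exposed cases) = 0.37035 × 527 ≈ 195.17.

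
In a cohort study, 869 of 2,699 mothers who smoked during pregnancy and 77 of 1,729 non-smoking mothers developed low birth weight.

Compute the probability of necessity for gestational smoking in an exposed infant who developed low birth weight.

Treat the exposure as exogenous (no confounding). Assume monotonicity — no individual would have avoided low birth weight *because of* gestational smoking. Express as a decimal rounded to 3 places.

PN ≈ 0.862

p₁ = P(outcome | exposed) = 869/2699 = 0.32197
p₀ = P(outcome | unexposed) = 77/1729 = 0.044534
Under exogeneity and monotonicity, PN = (p₁ − p₀) / p₁.
PN = (0.32197 − 0.044534) / 0.32197 = 0.27744 / 0.32197 ≈ 0.8617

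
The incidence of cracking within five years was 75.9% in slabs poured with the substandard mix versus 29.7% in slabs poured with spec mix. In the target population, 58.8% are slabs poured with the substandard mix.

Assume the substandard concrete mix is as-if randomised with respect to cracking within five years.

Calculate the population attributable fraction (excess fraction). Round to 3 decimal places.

p₁ = 0.759, p₀ = 0.297.
Overall risk P(Y=1) = π·p₁ + (1−π)·p₀ = 0.588×0.759 + 0.412×0.297 = 0.56866.
Under exogeneity, PAF = [P(Y=1) − p₀] / P(Y=1).
PAF = (0.56866 − 0.297) / 0.56866 ≈ 0.4777

PAF ≈ 0.478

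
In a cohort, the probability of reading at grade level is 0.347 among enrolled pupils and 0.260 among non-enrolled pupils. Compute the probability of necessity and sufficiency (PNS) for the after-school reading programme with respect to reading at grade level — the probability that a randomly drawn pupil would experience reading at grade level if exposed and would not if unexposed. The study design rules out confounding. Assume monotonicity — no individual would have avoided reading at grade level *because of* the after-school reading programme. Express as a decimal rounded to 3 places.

PNS ≈ 0.087

Let p₁ = 0.347, p₀ = 0.26.
Under exogeneity and monotonicity, PNS = p₁ − p₀.
PNS = 0.347 − 0.26 = 0.087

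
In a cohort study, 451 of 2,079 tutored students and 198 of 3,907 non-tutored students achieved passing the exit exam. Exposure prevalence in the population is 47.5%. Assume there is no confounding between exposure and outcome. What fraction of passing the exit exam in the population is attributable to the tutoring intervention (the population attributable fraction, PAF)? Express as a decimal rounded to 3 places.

PAF ≈ 0.609

p₁ = P(outcome | exposed) = 451/2079 = 0.21693
p₀ = P(outcome | unexposed) = 198/3907 = 0.050678
Overall risk P(Y=1) = π·p₁ + (1−π)·p₀ = 0.475×0.21693 + 0.525×0.050678 = 0.12965.
Under exogeneity, PAF = [P(Y=1) − p₀] / P(Y=1).
PAF = (0.12965 − 0.050678) / 0.12965 ≈ 0.6091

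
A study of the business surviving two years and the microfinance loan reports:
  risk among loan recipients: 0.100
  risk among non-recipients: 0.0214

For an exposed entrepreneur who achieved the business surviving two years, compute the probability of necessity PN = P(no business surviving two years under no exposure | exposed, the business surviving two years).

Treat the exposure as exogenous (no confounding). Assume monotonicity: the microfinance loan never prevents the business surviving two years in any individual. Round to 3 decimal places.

PN ≈ 0.786

Let p₁ = 0.1, p₀ = 0.0214.
Under exogeneity and monotonicity, PN = (p₁ − p₀) / p₁.
PN = (0.1 − 0.0214) / 0.1 = 0.0786 / 0.1 ≈ 0.7860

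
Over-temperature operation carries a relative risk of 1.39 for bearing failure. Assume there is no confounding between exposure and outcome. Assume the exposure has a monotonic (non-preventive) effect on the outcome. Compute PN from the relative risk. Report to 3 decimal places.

Under exogeneity and monotonicity, PN = (RR − 1) / RR = 1 − 1/RR.
PN = (1.39 − 1) / 1.39 = 0.39 / 1.39 ≈ 0.2806

PN ≈ 0.281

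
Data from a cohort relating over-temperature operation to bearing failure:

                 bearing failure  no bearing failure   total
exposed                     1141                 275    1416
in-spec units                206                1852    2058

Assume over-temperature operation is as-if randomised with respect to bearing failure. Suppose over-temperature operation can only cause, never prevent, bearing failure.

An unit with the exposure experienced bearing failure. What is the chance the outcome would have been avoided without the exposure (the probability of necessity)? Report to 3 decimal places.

PN ≈ 0.876

p₁ = P(outcome | exposed) = 1141/1416 = 0.80579
p₀ = P(outcome | unexposed) = 206/2058 = 0.1001
Under exogeneity and monotonicity, PN = (p₁ − p₀)/p₁.
PN = (0.80579 − 0.1001) / 0.80579 ≈ 0.8758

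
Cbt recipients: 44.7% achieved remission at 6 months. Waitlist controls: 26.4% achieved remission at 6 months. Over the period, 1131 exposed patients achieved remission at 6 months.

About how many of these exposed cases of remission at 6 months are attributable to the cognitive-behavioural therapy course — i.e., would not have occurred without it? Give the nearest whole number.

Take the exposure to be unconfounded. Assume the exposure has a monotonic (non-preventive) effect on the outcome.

about 463 cases

p₁ = 0.447, p₀ = 0.264.
PN = (p₁ − p₀)/p₁ = (0.447 − 0.264) / 0.447 ≈ 0.40940.
Attributable cases ≈ PN × (exposed cases) = 0.40940 × 1131 ≈ 463.03.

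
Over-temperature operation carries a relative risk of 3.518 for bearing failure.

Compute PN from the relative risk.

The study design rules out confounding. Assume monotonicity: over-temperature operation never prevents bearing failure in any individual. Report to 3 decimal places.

PN ≈ 0.716

Under exogeneity and monotonicity, PN = (RR − 1) / RR = 1 − 1/RR.
PN = (3.518 − 1) / 3.518 = 2.518 / 3.518 ≈ 0.7157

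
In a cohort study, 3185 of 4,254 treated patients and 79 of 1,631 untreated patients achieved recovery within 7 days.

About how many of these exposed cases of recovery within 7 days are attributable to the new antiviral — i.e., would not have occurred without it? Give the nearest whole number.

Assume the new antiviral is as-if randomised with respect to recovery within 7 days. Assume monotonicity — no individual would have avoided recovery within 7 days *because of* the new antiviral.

p₁ = P(outcome | exposed) = 3185/4254 = 0.74871
p₀ = P(outcome | unexposed) = 79/1631 = 0.048437
PN = (p₁ − p₀)/p₁ = (0.74871 − 0.048437) / 0.74871 ≈ 0.93531.
Attributable cases ≈ PN × (exposed cases) = 0.93531 × 3185 ≈ 2978.95.

about 2979 cases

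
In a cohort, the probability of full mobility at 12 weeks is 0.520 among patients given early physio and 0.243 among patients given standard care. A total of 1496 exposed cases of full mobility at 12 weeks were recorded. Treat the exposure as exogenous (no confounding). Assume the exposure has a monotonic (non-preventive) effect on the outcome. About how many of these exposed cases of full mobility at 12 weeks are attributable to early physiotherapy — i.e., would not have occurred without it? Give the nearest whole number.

about 797 cases

Let p₁ = 0.52, p₀ = 0.243.
PN = (p₁ − p₀)/p₁ = (0.52 − 0.243) / 0.52 ≈ 0.53269.
Attributable cases ≈ PN × (exposed cases) = 0.53269 × 1496 ≈ 796.91.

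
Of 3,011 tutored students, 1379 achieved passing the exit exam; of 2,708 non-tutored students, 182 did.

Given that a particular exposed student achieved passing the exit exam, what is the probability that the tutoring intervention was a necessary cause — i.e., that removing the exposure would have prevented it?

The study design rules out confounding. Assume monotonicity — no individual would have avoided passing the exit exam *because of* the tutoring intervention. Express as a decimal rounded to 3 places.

PN ≈ 0.853

p₁ = P(outcome | exposed) = 1379/3011 = 0.45799
p₀ = P(outcome | unexposed) = 182/2708 = 0.067208
Under exogeneity and monotonicity, PN = (p₁ − p₀) / p₁.
PN = (0.45799 − 0.067208) / 0.45799 = 0.39078 / 0.45799 ≈ 0.8533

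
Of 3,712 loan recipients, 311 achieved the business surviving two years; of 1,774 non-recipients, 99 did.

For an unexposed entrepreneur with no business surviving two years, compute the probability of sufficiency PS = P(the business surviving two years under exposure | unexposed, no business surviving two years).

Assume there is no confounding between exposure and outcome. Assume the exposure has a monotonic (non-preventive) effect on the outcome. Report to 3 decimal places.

p₁ = P(outcome | exposed) = 311/3712 = 0.083782
p₀ = P(outcome | unexposed) = 99/1774 = 0.055806
Under exogeneity and monotonicity, PS = (p₁ − p₀) / (1 − p₀).
PS = (0.083782 − 0.055806) / (1 − 0.055806) = 0.027976 / 0.94419 ≈ 0.0296

PS ≈ 0.030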